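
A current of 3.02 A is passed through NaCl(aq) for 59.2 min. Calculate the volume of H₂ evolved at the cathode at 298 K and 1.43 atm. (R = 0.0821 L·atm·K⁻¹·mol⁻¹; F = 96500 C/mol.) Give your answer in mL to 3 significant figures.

951 mL

Q = It = 3.02 × 3552 = 10730 C
n(e⁻) = 10730 / 96500 = 0.1112 mol
2H⁺ + 2e⁻ → H₂, so n(H₂) = 0.1112 / 2 = 0.05560 mol
V = nRT/P = 0.05560 × 0.0821 × 298 / 1.43 = 0.9513 L
= 951 mL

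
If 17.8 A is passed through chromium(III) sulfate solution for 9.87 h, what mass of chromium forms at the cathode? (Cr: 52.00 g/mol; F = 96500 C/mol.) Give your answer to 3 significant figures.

Q = It = 17.8 × 35532 = 6.325×10^5 C
Moles of electrons = 6.325×10^5 / 96500 = 6.554 mol
Cr³⁺ + 3e⁻ → Cr, so n(Cr) = 6.554 / 3 = 2.185 mol
m = 2.185 × 52.00 = 114 g

114 g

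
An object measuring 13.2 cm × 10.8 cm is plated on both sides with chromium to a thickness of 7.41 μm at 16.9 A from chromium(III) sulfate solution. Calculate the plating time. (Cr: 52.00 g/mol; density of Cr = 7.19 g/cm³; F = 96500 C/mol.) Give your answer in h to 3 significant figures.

Plated area = 2 × 13.2 × 10.8 = 285.1 cm²
Volume = 285.1 × 7.41×10⁻⁴ cm = 0.2113 cm³
m(Cr) = 0.2113 × 7.19 = 1.519 g
n(Cr) = 1.519 / 52.00 = 0.02921 mol; n(e⁻) = 3 × 0.02921 = 0.08763 mol
Q = 0.08763 × 96500 = 8456 C
t = 8456 / 16.9 = 500.4 s = 0.139 h

0.139 h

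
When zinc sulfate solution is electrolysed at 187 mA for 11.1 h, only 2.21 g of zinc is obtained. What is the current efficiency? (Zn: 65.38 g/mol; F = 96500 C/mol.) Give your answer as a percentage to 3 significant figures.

87.3%

Q = 0.187 × 39960 = 7473 C
n(e⁻) = 7473 / 96500 = 0.07744 mol
Zn²⁺ + 2e⁻ → Zn, so theoretical n(Zn) = 0.03872 mol → 2.532 g
Efficiency = 2.21 / 2.532 = 0.8728 = 87.3%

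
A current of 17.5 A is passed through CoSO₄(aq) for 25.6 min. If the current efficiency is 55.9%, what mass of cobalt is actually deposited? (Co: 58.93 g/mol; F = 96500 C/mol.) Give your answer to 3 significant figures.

4.59 g

Q = 17.5 × 1536 = 26880 C
n(e⁻) = 26880 / 96500 = 0.2785 mol
Co²⁺ + 2e⁻ → Co, so theoretical m(Co) = 0.1393 × 58.93 = 8.209 g
Actual mass = 55.9% × 8.209 = 4.59 g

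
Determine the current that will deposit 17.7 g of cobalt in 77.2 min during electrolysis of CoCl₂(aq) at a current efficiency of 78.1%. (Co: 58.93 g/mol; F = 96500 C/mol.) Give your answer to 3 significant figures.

16.0 A

n(Co) = 17.7 / 58.93 = 0.3004 mol
Co²⁺ + 2e⁻ → Co, so n(e⁻) = 2 × 0.3004 = 0.6008 mol
Q = 0.6008 × 96500 / 0.781 = 74230 C
I = Q / t = 74230 / 4632 s = 16.0 A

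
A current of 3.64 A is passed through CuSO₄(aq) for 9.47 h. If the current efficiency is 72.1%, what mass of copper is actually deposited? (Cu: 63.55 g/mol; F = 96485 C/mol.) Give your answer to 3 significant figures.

Q = 3.64 × 34092 = 1.241×10^5 C
n(e⁻) = 1.241×10^5 / 96485 = 1.286 mol
Cu²⁺ + 2e⁻ → Cu, so theoretical m(Cu) = 0.6430 × 63.55 = 40.86 g
Actual mass = 72.1% × 40.86 = 29.5 g

29.5 g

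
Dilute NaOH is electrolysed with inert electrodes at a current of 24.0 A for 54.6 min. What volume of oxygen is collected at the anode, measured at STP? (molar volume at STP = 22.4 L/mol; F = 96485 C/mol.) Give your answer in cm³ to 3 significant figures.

4560 cm³

Q = It = 24.0 × 3276 = 78620 C
n(e⁻) = Q/F = 78620/96485 = 0.8148 mol
2H₂O → O₂ + 4H⁺ + 4e⁻, so n(O₂) = 0.8148 / 4 = 0.2037 mol
V = 0.2037 × 22.4 = 4.563 L
= 4560 cm³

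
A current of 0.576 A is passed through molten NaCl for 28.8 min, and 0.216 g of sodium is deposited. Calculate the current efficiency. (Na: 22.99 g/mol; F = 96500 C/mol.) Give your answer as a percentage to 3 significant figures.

Q = 0.576 × 1728 = 995.3 C
n(e⁻) = 995.3 / 96500 = 0.01031 mol
Na⁺ + e⁻ → Na, so theoretical n(Na) = 0.01031 mol → 0.2370 g
Efficiency = 0.216 / 0.2370 = 0.9114 = 91.1%

91.1%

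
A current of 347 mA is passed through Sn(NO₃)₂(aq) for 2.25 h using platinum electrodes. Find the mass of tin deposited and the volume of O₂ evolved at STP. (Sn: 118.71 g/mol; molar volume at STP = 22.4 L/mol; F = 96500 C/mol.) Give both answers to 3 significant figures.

1.73 g Sn; 0.163 L O₂

Q = 0.347 × 8100 = 2811 C; n(e⁻) = 2811 / 96500 = 0.02913 mol
Cathode: Sn²⁺ + 2e⁻ → Sn → n(Sn) = 0.02913/2 = 0.01457 mol → 1.73 g
Anode: 2H₂O → O₂ + 4H⁺ + 4e⁻ → n(O₂) = 0.02913/4 = 0.007283 mol → 0.163 L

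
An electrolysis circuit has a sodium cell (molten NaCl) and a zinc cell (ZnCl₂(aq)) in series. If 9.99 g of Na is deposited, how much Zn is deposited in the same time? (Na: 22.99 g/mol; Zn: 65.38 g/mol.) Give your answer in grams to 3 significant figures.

14.2 g

n(Na) = 9.99 / 22.99 = 0.4345 mol
Na⁺ + e⁻ → Na, so n(e⁻) = 0.4345 mol
In series, the same 0.4345 mol of electrons flows through the second cell.
Zn²⁺ + 2e⁻ → Zn, so n(Zn) = 0.4345 / 2 = 0.2173 mol
m(Zn) = 0.2173 × 65.38 = 14.2 g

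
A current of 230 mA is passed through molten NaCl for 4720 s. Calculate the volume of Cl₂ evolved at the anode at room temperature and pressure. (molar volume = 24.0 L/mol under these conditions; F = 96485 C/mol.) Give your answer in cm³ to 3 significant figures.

135 cm³

Q = It = 0.230 × 4720 = 1086 C
n(e⁻) = Q/F = 1086/96485 = 0.01126 mol
2Cl⁻ → Cl₂ + 2e⁻, so n(Cl₂) = 0.01126 / 2 = 0.005630 mol
V = 0.005630 × 24.0 = 0.1351 L
= 135 cm³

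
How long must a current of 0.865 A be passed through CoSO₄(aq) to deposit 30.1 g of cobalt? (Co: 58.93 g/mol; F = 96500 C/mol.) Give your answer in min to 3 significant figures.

1900 min

n(Co) = 30.1 / 58.93 = 0.5108 mol
Co²⁺ + 2e⁻ → Co, so n(e⁻) = 2 × 0.5108 = 1.022 mol
Q = 1.022 × 96500 = 98620 C
t = Q / I = 98620 / 0.865 = 1.140×10^5 s = 1900 min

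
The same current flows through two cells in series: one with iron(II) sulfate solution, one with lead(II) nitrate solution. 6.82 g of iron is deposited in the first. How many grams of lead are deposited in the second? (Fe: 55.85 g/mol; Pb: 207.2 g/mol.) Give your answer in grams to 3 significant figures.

25.3 g

n(Fe) = 6.82 / 55.85 = 0.1221 mol
Fe²⁺ + 2e⁻ → Fe, so n(e⁻) = 2 × 0.1221 = 0.2442 mol
In series, the same 0.2442 mol of electrons flows through the second cell.
Pb²⁺ + 2e⁻ → Pb, so n(Pb) = 0.2442 / 2 = 0.1221 mol
m(Pb) = 0.1221 × 207.2 = 25.3 g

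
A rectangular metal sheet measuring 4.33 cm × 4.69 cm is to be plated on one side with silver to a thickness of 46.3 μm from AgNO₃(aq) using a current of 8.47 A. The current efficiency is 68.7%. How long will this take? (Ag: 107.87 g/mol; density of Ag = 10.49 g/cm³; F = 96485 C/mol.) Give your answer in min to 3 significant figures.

2.53 min

Plated area = 4.33 × 4.69 = 20.31 cm²
Volume = 20.31 × 46.3×10⁻⁴ cm = 0.09404 cm³
m(Ag) = 0.09404 × 10.49 = 0.9865 g
n(Ag) = 0.9865 / 107.87 = 0.009145 mol; n(e⁻) = 0.009145 mol
Q = 0.009145 × 96485 / 0.687 = 1284 C
t = 1284 / 8.47 = 151.6 s = 2.53 min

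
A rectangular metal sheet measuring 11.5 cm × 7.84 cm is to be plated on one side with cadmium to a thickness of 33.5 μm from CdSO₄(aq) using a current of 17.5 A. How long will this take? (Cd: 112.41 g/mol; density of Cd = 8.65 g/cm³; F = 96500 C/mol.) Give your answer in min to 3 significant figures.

Plated area = 11.5 × 7.84 = 90.16 cm²
Volume = 90.16 × 33.5×10⁻⁴ cm = 0.3020 cm³
m(Cd) = 0.3020 × 8.65 = 2.612 g
n(Cd) = 2.612 / 112.41 = 0.02324 mol; n(e⁻) = 2 × 0.02324 = 0.04648 mol
Q = 0.04648 × 96500 = 4485 C
t = 4485 / 17.5 = 256.3 s = 4.27 min

4.27 min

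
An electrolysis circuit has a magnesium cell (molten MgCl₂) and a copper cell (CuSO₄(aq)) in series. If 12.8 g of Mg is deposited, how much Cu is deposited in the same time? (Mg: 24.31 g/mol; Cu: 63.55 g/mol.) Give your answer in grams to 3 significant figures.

n(Mg) = 12.8 / 24.31 = 0.5265 mol
Mg²⁺ + 2e⁻ → Mg, so n(e⁻) = 2 × 0.5265 = 1.053 mol
The cells are in series, so the same charge (and hence the same n(e⁻) = 1.053 mol) passes through both.
Cu²⁺ + 2e⁻ → Cu, so n(Cu) = 1.053 / 2 = 0.5265 mol
m(Cu) = 0.5265 × 63.55 = 33.5 g

33.5 g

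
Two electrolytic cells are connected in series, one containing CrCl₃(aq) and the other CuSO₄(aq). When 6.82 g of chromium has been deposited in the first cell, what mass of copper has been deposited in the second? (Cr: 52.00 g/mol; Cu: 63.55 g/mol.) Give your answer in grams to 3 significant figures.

12.5 g

n(Cr) = 6.82 / 52.00 = 0.1312 mol
Cr³⁺ + 3e⁻ → Cr, so n(e⁻) = 3 × 0.1312 = 0.3936 mol
In series, the same 0.3936 mol of electrons flows through the second cell.
Cu²⁺ + 2e⁻ → Cu, so n(Cu) = 0.3936 / 2 = 0.1968 mol
m(Cu) = 0.1968 × 63.55 = 12.5 g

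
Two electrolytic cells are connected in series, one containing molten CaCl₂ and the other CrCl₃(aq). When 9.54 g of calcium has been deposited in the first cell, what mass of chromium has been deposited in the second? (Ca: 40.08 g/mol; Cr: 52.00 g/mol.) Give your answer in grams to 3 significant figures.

8.25 g

n(Ca) = 9.54 / 40.08 = 0.2380 mol
Ca²⁺ + 2e⁻ → Ca, so n(e⁻) = 2 × 0.2380 = 0.4760 mol
In series, the same 0.4760 mol of electrons flows through the second cell.
Cr³⁺ + 3e⁻ → Cr, so n(Cr) = 0.4760 / 3 = 0.1587 mol
m(Cr) = 0.1587 × 52.00 = 8.25 g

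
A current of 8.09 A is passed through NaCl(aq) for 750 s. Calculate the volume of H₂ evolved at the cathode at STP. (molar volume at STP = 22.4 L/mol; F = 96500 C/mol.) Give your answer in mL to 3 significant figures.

Charge passed = 8.09 × 750 = 6068 C
n(e⁻) = Q/F = 6068/96500 = 0.06288 mol
2H⁺ + 2e⁻ → H₂, so n(H₂) = 0.06288 / 2 = 0.03144 mol
V = 0.03144 × 22.4 = 0.7043 L
= 704 mL

704 mL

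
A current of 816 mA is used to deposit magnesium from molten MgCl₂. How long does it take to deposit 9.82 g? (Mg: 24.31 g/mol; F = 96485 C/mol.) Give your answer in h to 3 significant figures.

n(Mg) = 9.82 / 24.31 = 0.4039 mol
Mg²⁺ + 2e⁻ → Mg, so n(e⁻) = 2 × 0.4039 = 0.8078 mol
Q = 0.8078 × 96485 = 77940 C
t = Q / I = 77940 / 0.816 = 95510 s = 26.5 h

26.5 h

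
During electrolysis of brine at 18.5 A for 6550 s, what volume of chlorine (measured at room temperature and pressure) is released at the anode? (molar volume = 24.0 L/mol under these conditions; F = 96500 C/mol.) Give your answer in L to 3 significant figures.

15.1 L

Q = It = 18.5 × 6550 = 1.212×10^5 C
n(e⁻) = Q/F = 1.212×10^5/96500 = 1.256 mol
2Cl⁻ → Cl₂ + 2e⁻, so n(Cl₂) = 1.256 / 2 = 0.6280 mol
V = 0.6280 × 24.0 = 15.07 L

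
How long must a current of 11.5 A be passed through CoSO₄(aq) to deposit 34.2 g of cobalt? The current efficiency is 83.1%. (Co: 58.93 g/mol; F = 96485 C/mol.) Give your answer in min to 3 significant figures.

n(Co) = 34.2 / 58.93 = 0.5803 mol
Co²⁺ + 2e⁻ → Co, so n(e⁻) = 2 × 0.5803 = 1.161 mol
Q = 1.161 × 96485 / 0.831 = 1.348×10^5 C
t = Q / I = 1.348×10^5 / 11.5 = 11720 s = 195 min

195 min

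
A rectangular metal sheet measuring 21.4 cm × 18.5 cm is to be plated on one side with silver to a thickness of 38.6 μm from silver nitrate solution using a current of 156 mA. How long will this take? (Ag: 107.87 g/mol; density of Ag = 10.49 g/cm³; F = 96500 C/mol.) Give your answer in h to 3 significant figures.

25.5 h

Plated area = 21.4 × 18.5 = 395.9 cm²
Volume = 395.9 × 38.6×10⁻⁴ cm = 1.528 cm³
m(Ag) = 1.528 × 10.49 = 16.03 g
n(Ag) = 16.03 / 107.87 = 0.1486 mol; n(e⁻) = 0.1486 mol
Q = 0.1486 × 96500 = 14340 C
t = 14340 / 0.156 = 91920 s = 25.5 h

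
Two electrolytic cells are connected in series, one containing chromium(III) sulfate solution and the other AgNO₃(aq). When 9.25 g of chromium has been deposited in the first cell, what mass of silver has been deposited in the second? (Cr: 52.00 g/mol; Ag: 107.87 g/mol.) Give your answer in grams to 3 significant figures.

57.6 g

n(Cr) = 9.25 / 52.00 = 0.1779 mol
Cr³⁺ + 3e⁻ → Cr, so n(e⁻) = 3 × 0.1779 = 0.5337 mol
In series, the same 0.5337 mol of electrons flows through the second cell.
Ag⁺ + e⁻ → Ag, so n(Ag) = 0.5337 mol
m(Ag) = 0.5337 × 107.87 = 57.6 g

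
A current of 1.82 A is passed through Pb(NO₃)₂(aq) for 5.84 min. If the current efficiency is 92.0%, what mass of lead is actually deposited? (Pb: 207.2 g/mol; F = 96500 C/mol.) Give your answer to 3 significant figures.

0.630 g

Q = 1.82 × 350.4 = 637.7 C
n(e⁻) = 637.7 / 96500 = 0.006608 mol
Pb²⁺ + 2e⁻ → Pb, so theoretical m(Pb) = 0.003304 × 207.2 = 0.6846 g
Actual mass = 92.0% × 0.6846 = 0.630 g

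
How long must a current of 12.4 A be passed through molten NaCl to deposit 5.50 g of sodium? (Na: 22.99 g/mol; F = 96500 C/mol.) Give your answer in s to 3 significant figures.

1860 s

n(Na) = 5.50 / 22.99 = 0.2392 mol
Na⁺ + e⁻ → Na, so n(e⁻) = 0.2392 mol
Q = 0.2392 × 96500 = 23080 C
t = Q / I = 23080 / 12.4 = 1861 s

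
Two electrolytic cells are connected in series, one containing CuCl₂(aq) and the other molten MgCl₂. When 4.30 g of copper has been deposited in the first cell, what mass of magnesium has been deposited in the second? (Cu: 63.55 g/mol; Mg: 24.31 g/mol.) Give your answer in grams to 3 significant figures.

n(Cu) = 4.30 / 63.55 = 0.06766 mol
Cu²⁺ + 2e⁻ → Cu, so n(e⁻) = 2 × 0.06766 = 0.1353 mol
Since the cells are in series, n(e⁻) in the Mg cell is also 0.1353 mol.
Mg²⁺ + 2e⁻ → Mg, so n(Mg) = 0.1353 / 2 = 0.06765 mol
m(Mg) = 0.06765 × 24.31 = 1.64 g

1.64 g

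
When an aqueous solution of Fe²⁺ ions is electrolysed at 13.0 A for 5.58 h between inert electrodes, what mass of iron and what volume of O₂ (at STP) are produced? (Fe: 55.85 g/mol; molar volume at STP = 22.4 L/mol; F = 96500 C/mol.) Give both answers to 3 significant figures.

Q = 13.0 × 20088 = 2.611×10^5 C; n(e⁻) = 2.611×10^5 / 96500 = 2.706 mol
Cathode: Fe²⁺ + 2e⁻ → Fe → n(Fe) = 2.706/2 = 1.353 mol → 75.6 g
Anode: 2H₂O → O₂ + 4H⁺ + 4e⁻ → n(O₂) = 2.706/4 = 0.6765 mol → 15.2 L

75.6 g Fe; 15.2 L O₂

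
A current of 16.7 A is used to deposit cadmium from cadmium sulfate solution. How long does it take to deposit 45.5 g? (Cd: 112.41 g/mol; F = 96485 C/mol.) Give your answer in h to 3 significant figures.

n(Cd) = 45.5 / 112.41 = 0.4048 mol
Cd²⁺ + 2e⁻ → Cd, so n(e⁻) = 2 × 0.4048 = 0.8096 mol
Q = 0.8096 × 96485 = 78110 C
t = Q / I = 78110 / 16.7 = 4677 s = 1.30 h

1.30 h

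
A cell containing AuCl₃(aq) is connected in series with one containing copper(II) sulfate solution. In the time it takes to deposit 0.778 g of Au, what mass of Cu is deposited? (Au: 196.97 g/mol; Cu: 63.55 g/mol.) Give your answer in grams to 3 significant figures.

0.377 g

n(Au) = 0.778 / 196.97 = 0.003950 mol
Au³⁺ + 3e⁻ → Au, so n(e⁻) = 3 × 0.003950 = 0.01185 mol
Same current for the same time ⇒ same n(e⁻) = 0.01185 mol in both cells.
Cu²⁺ + 2e⁻ → Cu, so n(Cu) = 0.01185 / 2 = 0.005925 mol
m(Cu) = 0.005925 × 63.55 = 0.377 g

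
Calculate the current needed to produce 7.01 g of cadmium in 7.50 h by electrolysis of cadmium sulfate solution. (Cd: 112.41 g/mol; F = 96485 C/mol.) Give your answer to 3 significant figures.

0.446 A

n(Cd) = 7.01 / 112.41 = 0.06236 mol
Cd²⁺ + 2e⁻ → Cd, so n(e⁻) = 2 × 0.06236 = 0.1247 mol
Q = 0.1247 × 96485 = 12030 C
I = Q / t = 12030 / 27000 s = 0.446 A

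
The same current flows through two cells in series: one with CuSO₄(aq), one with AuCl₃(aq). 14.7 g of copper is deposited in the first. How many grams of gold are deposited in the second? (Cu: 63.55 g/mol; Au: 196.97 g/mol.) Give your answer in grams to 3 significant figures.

30.4 g

n(Cu) = 14.7 / 63.55 = 0.2313 mol
Cu²⁺ + 2e⁻ → Cu, so n(e⁻) = 2 × 0.2313 = 0.4626 mol
Since the cells are in series, n(e⁻) in the Au cell is also 0.4626 mol.
Au³⁺ + 3e⁻ → Au, so n(Au) = 0.4626 / 3 = 0.1542 mol
m(Au) = 0.1542 × 196.97 = 30.4 g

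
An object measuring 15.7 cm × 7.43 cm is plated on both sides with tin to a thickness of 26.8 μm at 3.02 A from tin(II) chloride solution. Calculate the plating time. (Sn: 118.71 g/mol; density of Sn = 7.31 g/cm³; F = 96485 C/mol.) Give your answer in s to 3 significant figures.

2460 s

Plated area = 2 × 15.7 × 7.43 = 233.3 cm²
Volume = 233.3 × 26.8×10⁻⁴ cm = 0.6252 cm³
m(Sn) = 0.6252 × 7.31 = 4.570 g
n(Sn) = 4.570 / 118.71 = 0.03850 mol; n(e⁻) = 2 × 0.03850 = 0.07700 mol
Q = 0.07700 × 96485 = 7429 C
t = 7429 / 3.02 = 2460 s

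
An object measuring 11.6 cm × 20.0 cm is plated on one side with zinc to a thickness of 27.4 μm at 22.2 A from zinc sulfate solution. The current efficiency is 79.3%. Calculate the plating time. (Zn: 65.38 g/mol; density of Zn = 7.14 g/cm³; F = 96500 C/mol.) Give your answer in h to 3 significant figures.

0.211 h

Plated area = 11.6 × 20.0 = 232.0 cm²
Volume = 232.0 × 27.4×10⁻⁴ cm = 0.6357 cm³
m(Zn) = 0.6357 × 7.14 = 4.539 g
n(Zn) = 4.539 / 65.38 = 0.06942 mol; n(e⁻) = 2 × 0.06942 = 0.1388 mol
Q = 0.1388 × 96500 / 0.793 = 16890 C
t = 16890 / 22.2 = 760.8 s = 0.211 h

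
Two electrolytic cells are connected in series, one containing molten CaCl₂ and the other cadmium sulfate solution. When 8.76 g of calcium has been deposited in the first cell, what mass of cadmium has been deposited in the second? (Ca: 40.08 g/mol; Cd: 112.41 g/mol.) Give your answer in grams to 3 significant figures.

n(Ca) = 8.76 / 40.08 = 0.2186 mol
Ca²⁺ + 2e⁻ → Ca, so n(e⁻) = 2 × 0.2186 = 0.4372 mol
The cells are in series, so the same charge (and hence the same n(e⁻) = 0.4372 mol) passes through both.
Cd²⁺ + 2e⁻ → Cd, so n(Cd) = 0.4372 / 2 = 0.2186 mol
m(Cd) = 0.2186 × 112.41 = 24.6 g

24.6 g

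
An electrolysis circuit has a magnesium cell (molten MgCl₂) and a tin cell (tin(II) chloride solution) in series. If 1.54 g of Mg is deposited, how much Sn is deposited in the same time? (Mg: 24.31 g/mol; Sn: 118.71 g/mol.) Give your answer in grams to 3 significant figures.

7.52 g

n(Mg) = 1.54 / 24.31 = 0.06335 mol
Mg²⁺ + 2e⁻ → Mg, so n(e⁻) = 2 × 0.06335 = 0.1267 mol
Same current for the same time ⇒ same n(e⁻) = 0.1267 mol in both cells.
Sn²⁺ + 2e⁻ → Sn, so n(Sn) = 0.1267 / 2 = 0.06335 mol
m(Sn) = 0.06335 × 118.71 = 7.52 g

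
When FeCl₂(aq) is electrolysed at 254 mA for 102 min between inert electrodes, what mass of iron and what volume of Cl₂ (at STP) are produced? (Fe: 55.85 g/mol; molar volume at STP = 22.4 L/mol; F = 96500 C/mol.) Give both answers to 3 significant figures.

0.450 g Fe; 0.180 L Cl₂

Q = 0.254 × 6120 = 1554 C; n(e⁻) = 1554 / 96500 = 0.01610 mol
Cathode: Fe²⁺ + 2e⁻ → Fe → n(Fe) = 0.01610/2 = 0.008050 mol → 0.450 g
Anode: 2Cl⁻ → Cl₂ + 2e⁻ → n(Cl₂) = 0.01610/2 = 0.008050 mol → 0.180 L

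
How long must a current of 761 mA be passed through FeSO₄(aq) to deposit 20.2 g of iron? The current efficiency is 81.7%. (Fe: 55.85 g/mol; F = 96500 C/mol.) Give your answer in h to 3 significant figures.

n(Fe) = 20.2 / 55.85 = 0.3617 mol
Fe²⁺ + 2e⁻ → Fe, so n(e⁻) = 2 × 0.3617 = 0.7234 mol
Q = 0.7234 × 96500 / 0.817 = 85440 C
t = Q / I = 85440 / 0.761 = 1.123×10^5 s = 31.2 h

31.2 h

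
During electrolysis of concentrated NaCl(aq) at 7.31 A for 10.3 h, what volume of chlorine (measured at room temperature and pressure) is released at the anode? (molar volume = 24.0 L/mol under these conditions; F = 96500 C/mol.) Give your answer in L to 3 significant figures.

Q = 7.31 A × 37080 s = 2.711×10^5 C
n(e⁻) = Q/F = 2.711×10^5/96500 = 2.809 mol
2Cl⁻ → Cl₂ + 2e⁻, so n(Cl₂) = 2.809 / 2 = 1.405 mol
V = 1.405 × 24.0 = 33.72 L

33.7 L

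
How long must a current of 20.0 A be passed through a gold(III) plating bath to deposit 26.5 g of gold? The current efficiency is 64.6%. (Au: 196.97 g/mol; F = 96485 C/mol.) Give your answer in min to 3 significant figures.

50.2 min

n(Au) = 26.5 / 196.97 = 0.1345 mol
Au³⁺ + 3e⁻ → Au, so n(e⁻) = 3 × 0.1345 = 0.4035 mol
Q = 0.4035 × 96485 / 0.646 = 60270 C
t = Q / I = 60270 / 20.0 = 3014 s = 50.2 min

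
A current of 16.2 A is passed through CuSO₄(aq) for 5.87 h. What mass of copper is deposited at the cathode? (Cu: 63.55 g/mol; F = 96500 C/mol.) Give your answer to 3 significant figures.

113 g

Q = 16.2 A × 21132 s = 3.423×10^5 C
Moles of electrons = 3.423×10^5 / 96500 = 3.547 mol
Cu²⁺ + 2e⁻ → Cu, so n(Cu) = 3.547 / 2 = 1.774 mol
m = 1.774 × 63.55 = 113 g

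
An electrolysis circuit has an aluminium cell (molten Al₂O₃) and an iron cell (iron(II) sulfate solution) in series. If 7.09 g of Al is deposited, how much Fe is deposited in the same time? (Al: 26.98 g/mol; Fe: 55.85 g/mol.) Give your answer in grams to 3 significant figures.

n(Al) = 7.09 / 26.98 = 0.2628 mol
Al³⁺ + 3e⁻ → Al, so n(e⁻) = 3 × 0.2628 = 0.7884 mol
Since the cells are in series, n(e⁻) in the Fe cell is also 0.7884 mol.
Fe²⁺ + 2e⁻ → Fe, so n(Fe) = 0.7884 / 2 = 0.3942 mol
m(Fe) = 0.3942 × 55.85 = 22.0 g

22.0 g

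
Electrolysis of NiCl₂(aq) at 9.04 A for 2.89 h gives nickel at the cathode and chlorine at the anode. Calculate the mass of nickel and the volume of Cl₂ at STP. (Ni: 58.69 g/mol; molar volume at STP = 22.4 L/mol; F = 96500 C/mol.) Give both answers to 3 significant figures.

Q = 9.04 × 10404 = 94050 C; n(e⁻) = 94050 / 96500 = 0.9746 mol
Cathode: Ni²⁺ + 2e⁻ → Ni → n(Ni) = 0.9746/2 = 0.4873 mol → 28.6 g
Anode: 2Cl⁻ → Cl₂ + 2e⁻ → n(Cl₂) = 0.9746/2 = 0.4873 mol → 10.9 L

28.6 g Ni; 10.9 L Cl₂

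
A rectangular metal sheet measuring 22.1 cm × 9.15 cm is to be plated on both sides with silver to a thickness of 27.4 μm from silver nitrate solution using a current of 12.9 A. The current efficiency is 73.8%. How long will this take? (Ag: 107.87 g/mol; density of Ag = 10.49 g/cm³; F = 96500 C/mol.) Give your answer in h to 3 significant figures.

0.303 h

Plated area = 2 × 22.1 × 9.15 = 404.4 cm²
Volume = 404.4 × 27.4×10⁻⁴ cm = 1.108 cm³
m(Ag) = 1.108 × 10.49 = 11.62 g
n(Ag) = 11.62 / 107.87 = 0.1077 mol; n(e⁻) = 0.1077 mol
Q = 0.1077 × 96500 / 0.738 = 14080 C
t = 14080 / 12.9 = 1091 s = 0.303 h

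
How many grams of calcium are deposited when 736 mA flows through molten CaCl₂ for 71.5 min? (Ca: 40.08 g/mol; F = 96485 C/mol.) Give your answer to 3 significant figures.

Charge passed = 0.736 × 4290 = 3157 C
n(e⁻) = Q/F = 3157/96485 = 0.03272 mol
Ca²⁺ + 2e⁻ → Ca, so n(Ca) = 0.03272 / 2 = 0.01636 mol
m = 0.01636 × 40.08 = 0.656 g

0.656 g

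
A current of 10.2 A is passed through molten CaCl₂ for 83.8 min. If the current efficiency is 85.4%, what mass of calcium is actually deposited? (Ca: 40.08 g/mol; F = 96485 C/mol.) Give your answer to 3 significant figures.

Q = 10.2 × 5028 = 51290 C
n(e⁻) = 51290 / 96485 = 0.5316 mol
Ca²⁺ + 2e⁻ → Ca, so theoretical m(Ca) = 0.2658 × 40.08 = 10.65 g
Actual mass = 85.4% × 10.65 = 9.10 g

9.10 g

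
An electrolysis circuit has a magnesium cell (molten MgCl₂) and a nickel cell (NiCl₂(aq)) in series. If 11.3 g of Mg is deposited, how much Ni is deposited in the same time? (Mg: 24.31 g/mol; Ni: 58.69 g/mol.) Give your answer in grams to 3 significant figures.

n(Mg) = 11.3 / 24.31 = 0.4648 mol
Mg²⁺ + 2e⁻ → Mg, so n(e⁻) = 2 × 0.4648 = 0.9296 mol
In series, the same 0.9296 mol of electrons flows through the second cell.
Ni²⁺ + 2e⁻ → Ni, so n(Ni) = 0.9296 / 2 = 0.4648 mol
m(Ni) = 0.4648 × 58.69 = 27.3 g

27.3 g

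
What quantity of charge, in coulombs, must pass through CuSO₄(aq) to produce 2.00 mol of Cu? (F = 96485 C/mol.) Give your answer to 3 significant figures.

3.86×10^5 C

Cu²⁺ + 2e⁻ → Cu, so n(e⁻) = 2 × 2.00 = 4.000 mol
Q = 4.000 × 96485 = 3.859×10^5 C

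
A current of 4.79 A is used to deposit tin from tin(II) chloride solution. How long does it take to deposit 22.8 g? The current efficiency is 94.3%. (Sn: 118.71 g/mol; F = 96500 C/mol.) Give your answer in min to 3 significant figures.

137 min

n(Sn) = 22.8 / 118.71 = 0.1921 mol
Sn²⁺ + 2e⁻ → Sn, so n(e⁻) = 2 × 0.1921 = 0.3842 mol
Q = 0.3842 × 96500 / 0.943 = 39320 C
t = Q / I = 39320 / 4.79 = 8209 s = 137 min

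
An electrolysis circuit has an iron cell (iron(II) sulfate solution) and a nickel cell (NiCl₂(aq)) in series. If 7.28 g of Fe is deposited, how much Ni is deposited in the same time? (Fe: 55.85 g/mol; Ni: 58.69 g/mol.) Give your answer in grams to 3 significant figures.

n(Fe) = 7.28 / 55.85 = 0.1303 mol
Fe²⁺ + 2e⁻ → Fe, so n(e⁻) = 2 × 0.1303 = 0.2606 mol
Since the cells are in series, n(e⁻) in the Ni cell is also 0.2606 mol.
Ni²⁺ + 2e⁻ → Ni, so n(Ni) = 0.2606 / 2 = 0.1303 mol
m(Ni) = 0.1303 × 58.69 = 7.65 g

7.65 g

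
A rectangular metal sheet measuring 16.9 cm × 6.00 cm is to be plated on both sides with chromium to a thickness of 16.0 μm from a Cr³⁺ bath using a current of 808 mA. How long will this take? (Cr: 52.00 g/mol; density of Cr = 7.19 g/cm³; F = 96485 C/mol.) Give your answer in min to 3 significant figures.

268 min

Plated area = 2 × 16.9 × 6.00 = 202.8 cm²
Volume = 202.8 × 16.0×10⁻⁴ cm = 0.3245 cm³
m(Cr) = 0.3245 × 7.19 = 2.333 g
n(Cr) = 2.333 / 52.00 = 0.04487 mol; n(e⁻) = 3 × 0.04487 = 0.1346 mol
Q = 0.1346 × 96485 = 12990 C
t = 12990 / 0.808 = 16080 s = 268 min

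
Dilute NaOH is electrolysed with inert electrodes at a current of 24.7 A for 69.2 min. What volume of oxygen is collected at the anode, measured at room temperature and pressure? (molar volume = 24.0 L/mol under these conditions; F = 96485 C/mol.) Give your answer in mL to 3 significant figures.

6380 mL

Q = It = 24.7 × 4152 = 1.026×10^5 C
n(e⁻) = 1.026×10^5 / 96485 = 1.063 mol
2H₂O → O₂ + 4H⁺ + 4e⁻, so n(O₂) = 1.063 / 4 = 0.2658 mol
V = 0.2658 × 24.0 = 6.379 L
= 6380 mL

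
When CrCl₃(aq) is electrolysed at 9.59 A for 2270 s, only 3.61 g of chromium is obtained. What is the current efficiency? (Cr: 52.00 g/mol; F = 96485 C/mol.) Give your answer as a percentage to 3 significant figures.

92.3%

Q = 9.59 × 2270 = 21770 C
n(e⁻) = 21770 / 96485 = 0.2256 mol
Cr³⁺ + 3e⁻ → Cr, so theoretical n(Cr) = 0.07520 mol → 3.910 g
Efficiency = 3.61 / 3.910 = 0.9233 = 92.3%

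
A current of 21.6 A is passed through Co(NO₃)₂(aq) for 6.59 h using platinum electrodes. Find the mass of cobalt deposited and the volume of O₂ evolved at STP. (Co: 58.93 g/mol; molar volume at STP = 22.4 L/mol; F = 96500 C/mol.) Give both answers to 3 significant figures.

Q = 21.6 × 23724 = 5.124×10^5 C; n(e⁻) = 5.124×10^5 / 96500 = 5.310 mol
Cathode: Co²⁺ + 2e⁻ → Co → n(Co) = 5.310/2 = 2.655 mol → 156 g
Anode: 2H₂O → O₂ + 4H⁺ + 4e⁻ → n(O₂) = 5.310/4 = 1.328 mol → 29.7 L

156 g Co; 29.7 L O₂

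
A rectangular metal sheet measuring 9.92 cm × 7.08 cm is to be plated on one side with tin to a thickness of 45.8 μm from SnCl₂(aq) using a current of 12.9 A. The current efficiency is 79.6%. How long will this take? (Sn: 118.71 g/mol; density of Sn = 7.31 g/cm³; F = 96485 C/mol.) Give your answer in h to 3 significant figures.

0.103 h

Plated area = 9.92 × 7.08 = 70.23 cm²
Volume = 70.23 × 45.8×10⁻⁴ cm = 0.3217 cm³
m(Sn) = 0.3217 × 7.31 = 2.352 g
n(Sn) = 2.352 / 118.71 = 0.01981 mol; n(e⁻) = 2 × 0.01981 = 0.03962 mol
Q = 0.03962 × 96485 / 0.796 = 4802 C
t = 4802 / 12.9 = 372.2 s = 0.103 h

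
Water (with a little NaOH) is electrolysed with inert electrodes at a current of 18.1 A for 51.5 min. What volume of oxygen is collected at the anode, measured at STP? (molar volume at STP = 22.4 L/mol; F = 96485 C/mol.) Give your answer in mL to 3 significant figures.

Q = 18.1 A × 3090 s = 55930 C
Moles of electrons = 55930 / 96485 = 0.5797 mol
2H₂O → O₂ + 4H⁺ + 4e⁻, so n(O₂) = 0.5797 / 4 = 0.1449 mol
V = 0.1449 × 22.4 = 3.246 L
= 3250 mL

3250 mL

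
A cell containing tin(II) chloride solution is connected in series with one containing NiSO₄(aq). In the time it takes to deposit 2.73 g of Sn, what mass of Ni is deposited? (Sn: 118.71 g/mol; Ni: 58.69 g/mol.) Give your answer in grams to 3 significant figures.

1.35 g

n(Sn) = 2.73 / 118.71 = 0.02300 mol
Sn²⁺ + 2e⁻ → Sn, so n(e⁻) = 2 × 0.02300 = 0.04600 mol
The cells are in series, so the same charge (and hence the same n(e⁻) = 0.04600 mol) passes through both.
Ni²⁺ + 2e⁻ → Ni, so n(Ni) = 0.04600 / 2 = 0.02300 mol
m(Ni) = 0.02300 × 58.69 = 1.35 g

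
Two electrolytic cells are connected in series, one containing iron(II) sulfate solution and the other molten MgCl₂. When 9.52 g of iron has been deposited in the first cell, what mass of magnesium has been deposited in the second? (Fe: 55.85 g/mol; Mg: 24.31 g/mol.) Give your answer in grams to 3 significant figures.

n(Fe) = 9.52 / 55.85 = 0.1705 mol
Fe²⁺ + 2e⁻ → Fe, so n(e⁻) = 2 × 0.1705 = 0.3410 mol
Same current for the same time ⇒ same n(e⁻) = 0.3410 mol in both cells.
Mg²⁺ + 2e⁻ → Mg, so n(Mg) = 0.3410 / 2 = 0.1705 mol
m(Mg) = 0.1705 × 24.31 = 4.14 g

4.14 g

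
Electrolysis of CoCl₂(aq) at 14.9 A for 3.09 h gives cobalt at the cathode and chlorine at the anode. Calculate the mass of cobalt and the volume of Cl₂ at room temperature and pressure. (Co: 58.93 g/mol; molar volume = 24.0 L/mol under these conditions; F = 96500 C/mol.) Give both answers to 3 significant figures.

50.6 g Co; 20.6 L Cl₂

Q = 14.9 × 11124 = 1.657×10^5 C; n(e⁻) = 1.657×10^5 / 96500 = 1.717 mol
Cathode: Co²⁺ + 2e⁻ → Co → n(Co) = 1.717/2 = 0.8585 mol → 50.6 g
Anode: 2Cl⁻ → Cl₂ + 2e⁻ → n(Cl₂) = 1.717/2 = 0.8585 mol → 20.6 L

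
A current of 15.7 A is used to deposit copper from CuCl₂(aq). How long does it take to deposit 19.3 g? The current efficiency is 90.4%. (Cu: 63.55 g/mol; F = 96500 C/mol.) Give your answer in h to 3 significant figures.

1.15 h

n(Cu) = 19.3 / 63.55 = 0.3037 mol
Cu²⁺ + 2e⁻ → Cu, so n(e⁻) = 2 × 0.3037 = 0.6074 mol
Q = 0.6074 × 96500 / 0.904 = 64840 C
t = Q / I = 64840 / 15.7 = 4130 s = 1.15 h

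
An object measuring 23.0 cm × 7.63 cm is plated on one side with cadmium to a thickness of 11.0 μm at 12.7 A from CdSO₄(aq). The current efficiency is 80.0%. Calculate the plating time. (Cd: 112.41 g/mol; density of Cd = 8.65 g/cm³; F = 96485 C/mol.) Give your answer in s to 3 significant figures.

282 s

Plated area = 23.0 × 7.63 = 175.5 cm²
Volume = 175.5 × 11.0×10⁻⁴ cm = 0.1931 cm³
m(Cd) = 0.1931 × 8.65 = 1.670 g
n(Cd) = 1.670 / 112.41 = 0.01486 mol; n(e⁻) = 2 × 0.01486 = 0.02972 mol
Q = 0.02972 × 96485 / 0.800 = 3584 C
t = 3584 / 12.7 = 282.2 s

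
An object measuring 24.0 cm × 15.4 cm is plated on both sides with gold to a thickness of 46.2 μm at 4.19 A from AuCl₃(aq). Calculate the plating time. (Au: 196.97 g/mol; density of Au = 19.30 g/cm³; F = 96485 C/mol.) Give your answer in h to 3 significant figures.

6.42 h

Plated area = 2 × 24.0 × 15.4 = 739.2 cm²
Volume = 739.2 × 46.2×10⁻⁴ cm = 3.415 cm³
m(Au) = 3.415 × 19.30 = 65.91 g
n(Au) = 65.91 / 196.97 = 0.3346 mol; n(e⁻) = 3 × 0.3346 = 1.004 mol
Q = 1.004 × 96485 = 96870 C
t = 96870 / 4.19 = 23120 s = 6.42 h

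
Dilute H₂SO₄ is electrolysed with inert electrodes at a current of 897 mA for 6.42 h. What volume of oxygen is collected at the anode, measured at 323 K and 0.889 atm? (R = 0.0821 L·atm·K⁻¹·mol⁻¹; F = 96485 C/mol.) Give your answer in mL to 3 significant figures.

1600 mL

Q = It = 0.897 × 23112 = 20730 C
n(e⁻) = 20730 / 96485 = 0.2149 mol
2H₂O → O₂ + 4H⁺ + 4e⁻, so n(O₂) = 0.2149 / 4 = 0.05373 mol
V = nRT/P = 0.05373 × 0.0821 × 323 / 0.889 = 1.603 L
= 1600 mL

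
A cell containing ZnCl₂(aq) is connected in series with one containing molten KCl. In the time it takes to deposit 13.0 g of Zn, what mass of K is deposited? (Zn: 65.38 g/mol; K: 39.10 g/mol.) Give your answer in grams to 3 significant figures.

15.5 g

n(Zn) = 13.0 / 65.38 = 0.1988 mol
Zn²⁺ + 2e⁻ → Zn, so n(e⁻) = 2 × 0.1988 = 0.3976 mol
Same current for the same time ⇒ same n(e⁻) = 0.3976 mol in both cells.
K⁺ + e⁻ → K, so n(K) = 0.3976 mol
m(K) = 0.3976 × 39.10 = 15.5 g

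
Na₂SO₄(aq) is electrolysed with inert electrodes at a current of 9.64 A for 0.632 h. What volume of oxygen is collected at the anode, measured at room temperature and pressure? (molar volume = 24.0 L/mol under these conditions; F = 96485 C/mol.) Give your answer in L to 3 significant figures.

Q = It = 9.64 × 2275.2 = 21930 C
n(e⁻) = Q/F = 21930/96485 = 0.2273 mol
2H₂O → O₂ + 4H⁺ + 4e⁻, so n(O₂) = 0.2273 / 4 = 0.05683 mol
V = 0.05683 × 24.0 = 1.364 L

1.36 L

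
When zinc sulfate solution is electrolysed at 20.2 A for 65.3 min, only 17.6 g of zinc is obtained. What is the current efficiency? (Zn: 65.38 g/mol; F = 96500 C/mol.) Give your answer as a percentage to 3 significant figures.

65.6%

Q = 20.2 × 3918 = 79140 C
n(e⁻) = 79140 / 96500 = 0.8201 mol
Zn²⁺ + 2e⁻ → Zn, so theoretical n(Zn) = 0.4101 mol → 26.81 g
Efficiency = 17.6 / 26.81 = 0.6565 = 65.6%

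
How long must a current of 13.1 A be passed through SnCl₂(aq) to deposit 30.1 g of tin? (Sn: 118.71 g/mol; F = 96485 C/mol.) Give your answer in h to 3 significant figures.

1.04 h

n(Sn) = 30.1 / 118.71 = 0.2536 mol
Sn²⁺ + 2e⁻ → Sn, so n(e⁻) = 2 × 0.2536 = 0.5072 mol
Q = 0.5072 × 96485 = 48940 C
t = Q / I = 48940 / 13.1 = 3736 s = 1.04 h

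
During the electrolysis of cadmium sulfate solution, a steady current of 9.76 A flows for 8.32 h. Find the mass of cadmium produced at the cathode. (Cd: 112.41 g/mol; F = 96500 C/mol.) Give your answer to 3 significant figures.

Q = 9.76 A × 29952 s = 2.923×10^5 C
Moles of electrons = 2.923×10^5 / 96500 = 3.029 mol
Cd²⁺ + 2e⁻ → Cd, so n(Cd) = 3.029 / 2 = 1.515 mol
m = 1.515 × 112.41 = 170 g

170 g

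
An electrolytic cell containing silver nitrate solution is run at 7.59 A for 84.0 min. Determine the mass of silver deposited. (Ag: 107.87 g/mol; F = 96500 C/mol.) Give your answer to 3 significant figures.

Q = 7.59 A × 5040 s = 38250 C
Moles of electrons = 38250 / 96500 = 0.3964 mol
Ag⁺ + e⁻ → Ag, so n(Ag) = 0.3964 mol
m = 0.3964 × 107.87 = 42.8 g

42.8 g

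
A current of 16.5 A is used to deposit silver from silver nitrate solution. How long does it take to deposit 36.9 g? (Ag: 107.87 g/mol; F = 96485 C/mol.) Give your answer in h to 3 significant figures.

n(Ag) = 36.9 / 107.87 = 0.3421 mol
Ag⁺ + e⁻ → Ag, so n(e⁻) = 0.3421 mol
Q = 0.3421 × 96485 = 33010 C
t = Q / I = 33010 / 16.5 = 2001 s = 0.556 h

0.556 h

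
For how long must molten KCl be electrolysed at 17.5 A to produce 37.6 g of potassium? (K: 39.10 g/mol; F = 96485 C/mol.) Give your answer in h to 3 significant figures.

n(K) = 37.6 / 39.10 = 0.9616 mol
K⁺ + e⁻ → K, so n(e⁻) = 0.9616 mol
Q = 0.9616 × 96485 = 92780 C
t = Q / I = 92780 / 17.5 = 5302 s = 1.47 h

1.47 h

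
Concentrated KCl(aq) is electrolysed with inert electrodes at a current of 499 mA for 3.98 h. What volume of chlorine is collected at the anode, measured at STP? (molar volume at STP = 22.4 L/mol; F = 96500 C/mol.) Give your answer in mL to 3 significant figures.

830 mL

Q = 0.499 A × 14328 s = 7150 C
n(e⁻) = 7150 / 96500 = 0.07409 mol
2Cl⁻ → Cl₂ + 2e⁻, so n(Cl₂) = 0.07409 / 2 = 0.03705 mol
V = 0.03705 × 22.4 = 0.8299 L
= 830 mL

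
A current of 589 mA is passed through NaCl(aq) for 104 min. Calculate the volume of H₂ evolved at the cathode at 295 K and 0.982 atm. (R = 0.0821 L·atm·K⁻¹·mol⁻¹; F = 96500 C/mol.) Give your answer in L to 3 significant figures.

0.470 L

Q = 0.589 A × 6240 s = 3675 C
n(e⁻) = Q/F = 3675/96500 = 0.03808 mol
2H⁺ + 2e⁻ → H₂, so n(H₂) = 0.03808 / 2 = 0.01904 mol
V = nRT/P = 0.01904 × 0.0821 × 295 / 0.982 = 0.4696 L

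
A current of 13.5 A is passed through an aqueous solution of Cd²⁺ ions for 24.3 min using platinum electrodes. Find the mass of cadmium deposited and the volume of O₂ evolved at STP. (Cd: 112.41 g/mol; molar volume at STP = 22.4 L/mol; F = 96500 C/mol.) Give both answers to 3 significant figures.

11.5 g Cd; 1.14 L O₂

Q = 13.5 × 1458 = 19680 C; n(e⁻) = 19680 / 96500 = 0.2039 mol
Cathode: Cd²⁺ + 2e⁻ → Cd → n(Cd) = 0.2039/2 = 0.1020 mol → 11.5 g
Anode: 2H₂O → O₂ + 4H⁺ + 4e⁻ → n(O₂) = 0.2039/4 = 0.05098 mol → 1.14 L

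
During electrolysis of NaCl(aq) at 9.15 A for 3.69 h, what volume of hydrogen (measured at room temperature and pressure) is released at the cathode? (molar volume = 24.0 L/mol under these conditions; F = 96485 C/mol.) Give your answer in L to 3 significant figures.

Q = 9.15 A × 13284 s = 1.215×10^5 C
n(e⁻) = 1.215×10^5 / 96485 = 1.259 mol
2H⁺ + 2e⁻ → H₂, so n(H₂) = 1.259 / 2 = 0.6295 mol
V = 0.6295 × 24.0 = 15.11 L

15.1 L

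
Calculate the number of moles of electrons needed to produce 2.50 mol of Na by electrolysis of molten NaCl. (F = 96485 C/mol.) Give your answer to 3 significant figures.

Na⁺ + e⁻ → Na, so n(e⁻) = 1 × 2.50 = 2.500 mol

2.50 mol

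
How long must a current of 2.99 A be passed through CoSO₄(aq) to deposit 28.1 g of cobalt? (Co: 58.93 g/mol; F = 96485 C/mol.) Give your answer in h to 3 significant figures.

n(Co) = 28.1 / 58.93 = 0.4768 mol
Co²⁺ + 2e⁻ → Co, so n(e⁻) = 2 × 0.4768 = 0.9536 mol
Q = 0.9536 × 96485 = 92010 C
t = Q / I = 92010 / 2.99 = 30770 s = 8.55 h

8.55 h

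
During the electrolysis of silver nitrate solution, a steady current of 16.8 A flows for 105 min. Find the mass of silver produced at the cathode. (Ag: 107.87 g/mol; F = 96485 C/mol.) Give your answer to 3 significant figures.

118 g

Charge passed = 16.8 × 6300 = 1.058×10^5 C
n(e⁻) = 1.058×10^5 / 96485 = 1.097 mol
Ag⁺ + e⁻ → Ag, so n(Ag) = 1.097 mol
m = 1.097 × 107.87 = 118 g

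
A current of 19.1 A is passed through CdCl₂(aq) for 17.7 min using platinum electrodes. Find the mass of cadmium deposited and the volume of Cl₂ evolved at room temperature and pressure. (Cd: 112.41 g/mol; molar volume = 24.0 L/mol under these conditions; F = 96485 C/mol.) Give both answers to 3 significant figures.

Q = 19.1 × 1062 = 20280 C; n(e⁻) = 20280 / 96485 = 0.2102 mol
Cathode: Cd²⁺ + 2e⁻ → Cd → n(Cd) = 0.2102/2 = 0.1051 mol → 11.8 g
Anode: 2Cl⁻ → Cl₂ + 2e⁻ → n(Cl₂) = 0.2102/2 = 0.1051 mol → 2.52 L

11.8 g Cd; 2.52 L Cl₂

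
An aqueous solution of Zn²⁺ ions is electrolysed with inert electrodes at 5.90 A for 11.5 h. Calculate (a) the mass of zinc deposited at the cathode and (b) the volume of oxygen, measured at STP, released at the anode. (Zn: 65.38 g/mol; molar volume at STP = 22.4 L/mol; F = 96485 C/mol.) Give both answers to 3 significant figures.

82.8 g Zn; 14.2 L O₂

Q = 5.90 × 41400 = 2.443×10^5 C; n(e⁻) = 2.443×10^5 / 96485 = 2.532 mol
Cathode: Zn²⁺ + 2e⁻ → Zn → n(Zn) = 2.532/2 = 1.266 mol → 82.8 g
Anode: 2H₂O → O₂ + 4H⁺ + 4e⁻ → n(O₂) = 2.532/4 = 0.6330 mol → 14.2 L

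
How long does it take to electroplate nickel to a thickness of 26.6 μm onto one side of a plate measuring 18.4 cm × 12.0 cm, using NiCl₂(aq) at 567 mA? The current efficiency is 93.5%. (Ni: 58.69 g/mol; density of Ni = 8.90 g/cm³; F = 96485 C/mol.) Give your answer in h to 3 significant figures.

Plated area = 18.4 × 12.0 = 220.8 cm²
Volume = 220.8 × 26.6×10⁻⁴ cm = 0.5873 cm³
m(Ni) = 0.5873 × 8.90 = 5.227 g
n(Ni) = 5.227 / 58.69 = 0.08906 mol; n(e⁻) = 2 × 0.08906 = 0.1781 mol
Q = 0.1781 × 96485 / 0.935 = 18380 C
t = 18380 / 0.567 = 32420 s = 9.01 h

9.01 h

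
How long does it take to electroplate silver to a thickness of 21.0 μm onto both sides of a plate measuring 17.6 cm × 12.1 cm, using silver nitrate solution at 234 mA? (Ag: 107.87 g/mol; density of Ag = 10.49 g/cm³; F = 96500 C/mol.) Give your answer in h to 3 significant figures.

Plated area = 2 × 17.6 × 12.1 = 425.9 cm²
Volume = 425.9 × 21.0×10⁻⁴ cm = 0.8944 cm³
m(Ag) = 0.8944 × 10.49 = 9.382 g
n(Ag) = 9.382 / 107.87 = 0.08698 mol; n(e⁻) = 0.08698 mol
Q = 0.08698 × 96500 = 8394 C
t = 8394 / 0.234 = 35870 s = 9.96 h

9.96 h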